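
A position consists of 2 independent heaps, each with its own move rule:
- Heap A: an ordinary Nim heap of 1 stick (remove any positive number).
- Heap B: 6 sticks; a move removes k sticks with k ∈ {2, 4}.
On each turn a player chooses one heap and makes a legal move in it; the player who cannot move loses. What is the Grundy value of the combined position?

Heap A is a plain Nim heap of size 1, so its Grundy value is 1.
Build the Grundy sequence for heap B with g(k) = mex{g(k−s) : s ∈ {2, 4}, s ≤ k}:
g(0) = mex{} = 0
g(1) = mex{} = 0
g(2) = mex{0} = 1
g(3) = mex{0} = 1
g(4) = mex{0,1} = 2
g(5) = mex{0,1} = 2
g(6) = mex{1,2} = 0
So g(6) = 0.
The value of a disjunctive sum is the nim-sum of the parts.
Combined value = 1 XOR 0 = 1.

1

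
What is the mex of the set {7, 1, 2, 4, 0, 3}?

The values 0, 1, 2, 3, 4 are all present; 5 is the first non-negative integer missing from the set.

5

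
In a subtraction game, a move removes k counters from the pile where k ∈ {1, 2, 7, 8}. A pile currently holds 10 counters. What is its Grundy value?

Grundy values for subtraction set {1, 2, 7, 8}:
g(0) = mex{} = 0
g(1) = mex{0} = 1
g(2) = mex{0,1} = 2
g(3) = mex{1,2} = 0
g(4) = mex{0,2} = 1
g(5) = mex{0,1} = 2
g(6) = mex{1,2} = 0
g(7) = mex{0,2} = 1
g(8) = mex{0,1} = 2
g(9) = mex{1,2} = 0
g(10) = mex{0,2} = 1
So g(10) = 1.

1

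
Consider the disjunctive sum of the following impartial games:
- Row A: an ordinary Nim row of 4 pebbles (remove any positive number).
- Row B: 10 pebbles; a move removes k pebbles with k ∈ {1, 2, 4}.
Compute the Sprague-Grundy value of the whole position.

5

Row A is a plain Nim row of size 4, so its Grundy value is 4.
Grundy values for row B (subtraction set {1, 2, 4}):
g(0) = mex{} = 0
g(1) = mex{0} = 1
g(2) = mex{0,1} = 2
g(3) = mex{1,2} = 0
g(4) = mex{0,2} = 1
g(5) = mex{0,1} = 2
g(6) = mex{1,2} = 0
g(7) = mex{0,2} = 1
g(8) = mex{0,1} = 2
g(9) = mex{1,2} = 0
g(10) = mex{0,2} = 1
So g(10) = 1.
By the Sprague-Grundy theorem, the Grundy value of a sum of independent games is the XOR of the component values.
Combined value = 4 ⊕ 1 = 5.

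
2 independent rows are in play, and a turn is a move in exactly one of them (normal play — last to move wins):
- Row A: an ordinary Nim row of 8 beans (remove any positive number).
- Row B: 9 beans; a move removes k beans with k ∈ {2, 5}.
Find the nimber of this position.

Row A is a plain Nim row of size 8, so its Grundy value is 8.
Build the Grundy sequence for row B with g(k) = mex{g(k−s) : s ∈ {2, 5}, s ≤ k}:
g(0) = mex{} = 0
g(1) = mex{} = 0
g(2) = mex{0} = 1
g(3) = mex{0} = 1
g(4) = mex{1} = 0
g(5) = mex{0,1} = 2
g(6) = mex{0} = 1
g(7) = mex{1,2} = 0
g(8) = mex{1} = 0
g(9) = mex{0} = 1
So g(9) = 1.
By the Sprague-Grundy theorem, the Grundy value of a sum of independent games is the XOR of the component values.
Combined value = 8 ⊕ 1 = 9.

9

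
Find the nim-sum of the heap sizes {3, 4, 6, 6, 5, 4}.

6

Nim-sum: 3 ⊕ 4 ⊕ 6 ⊕ 6 ⊕ 5 ⊕ 4 = 6.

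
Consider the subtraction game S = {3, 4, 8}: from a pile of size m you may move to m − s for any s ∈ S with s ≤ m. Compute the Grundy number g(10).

Build the Grundy sequence with g(k) = mex{g(k−s) : s ∈ {3, 4, 8}, s ≤ k}:
k:     0  1  2  3  4  5  6  7  8  9 10
g(k):  0  0  0  1  1  1  2  0  2  3  1
So g(10) = 1.

1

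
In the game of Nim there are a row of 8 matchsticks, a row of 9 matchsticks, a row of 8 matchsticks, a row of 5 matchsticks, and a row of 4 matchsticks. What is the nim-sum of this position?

8

Compute the nim-sum pairwise:
8 ⊕ 9 = 1
1 ⊕ 8 = 9
9 ⊕ 5 = 12
12 ⊕ 4 = 8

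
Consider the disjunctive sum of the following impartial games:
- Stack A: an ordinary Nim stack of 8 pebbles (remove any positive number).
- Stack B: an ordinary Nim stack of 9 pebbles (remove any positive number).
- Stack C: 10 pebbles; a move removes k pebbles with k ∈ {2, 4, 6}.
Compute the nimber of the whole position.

Stack A is a plain Nim stack of size 8, so its Grundy value is 8.
Stack B is a plain Nim stack of size 9, so its Grundy value is 9.
Grundy values for stack C (subtraction set {2, 4, 6}):
g(0) = mex{} = 0
g(1) = mex{} = 0
g(2) = mex{0} = 1
g(3) = mex{0} = 1
g(4) = mex{0,1} = 2
g(5) = mex{0,1} = 2
g(6) = mex{0,1,2} = 3
g(7) = mex{0,1,2} = 3
g(8) = mex{1,2,3} = 0
g(9) = mex{1,2,3} = 0
g(10) = mex{0,2,3} = 1
So g(10) = 1.
By the Sprague-Grundy theorem, the Grundy value of a sum of independent games is the XOR of the component values.
Combined value = 8 ⊕ 9 ⊕ 1 = 0.

0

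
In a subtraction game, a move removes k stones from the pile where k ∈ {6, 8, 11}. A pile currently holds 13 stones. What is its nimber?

2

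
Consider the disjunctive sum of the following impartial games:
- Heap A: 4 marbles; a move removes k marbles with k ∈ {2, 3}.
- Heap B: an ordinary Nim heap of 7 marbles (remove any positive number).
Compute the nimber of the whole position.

Grundy values for heap A (subtraction set {2, 3}):
k:     0  1  2  3  4
g(k):  0  0  1  1  2
So g(4) = 2.
Heap B is a plain Nim heap of size 7, so its Grundy value is 7.
The value of a disjunctive sum is the nim-sum of the parts.
Combined value = 2 ⊕ 7 = 5.

5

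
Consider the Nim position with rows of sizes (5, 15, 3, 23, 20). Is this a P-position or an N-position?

N-position

Bitwise XOR of the heap sizes:
  00101  (5)
  01111  (15)
  00011  (3)
  10111  (23)
  10100  (20)
  -----
  01010  (10)
The nim-sum is 10 ≠ 0, so this is an N-position: the player to move can win.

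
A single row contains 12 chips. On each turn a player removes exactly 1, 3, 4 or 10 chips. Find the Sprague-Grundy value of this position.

Compute g(0), g(1), … for moves {1, 3, 4, 10}:
k:     0  1  2  3  4  5  6  7  8  9 10 11 12
g(k):  0  1  0  1  2  3  2  0  1  0  1  2  3
So g(12) = 3.

3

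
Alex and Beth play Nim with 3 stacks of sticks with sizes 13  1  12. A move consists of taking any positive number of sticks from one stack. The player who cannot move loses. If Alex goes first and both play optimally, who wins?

Beth wins

Compute the nim-sum pairwise:
13 ⊕ 1 = 12
12 ⊕ 12 = 0
The nim-sum is 0, so this is a P-position: the player to move is in a losing position under optimal play; Alex is about to move from it and so loses — Beth wins.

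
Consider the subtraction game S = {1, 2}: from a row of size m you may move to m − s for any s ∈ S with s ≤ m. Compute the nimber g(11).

Compute g(0), g(1), … for moves {1, 2}:
g(0) = mex{} = 0
g(1) = mex{0} = 1
g(2) = mex{0,1} = 2
g(3) = mex{1,2} = 0
g(4) = mex{0,2} = 1
g(5) = mex{0,1} = 2
g(6) = mex{1,2} = 0
g(7) = mex{0,2} = 1
g(8) = mex{0,1} = 2
g(9) = mex{1,2} = 0
g(10) = mex{0,2} = 1
g(11) = mex{0,1} = 2
So g(11) = 2.

2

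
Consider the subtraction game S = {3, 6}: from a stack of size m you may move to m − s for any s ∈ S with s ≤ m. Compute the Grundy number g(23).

1

Build the Grundy sequence with g(k) = mex{g(k−s) : s ∈ {3, 6}, s ≤ k}:
k:     0  1  2  3  4  5  6  7  8  9 10 11 12 13 14 15 16 17 18 19 20 21 22 23
g(k):  0  0  0  1  1  1  2  2  2  0  0  0  1  1  1  2  2  2  0  0  0  1  1  1
So g(23) = 1.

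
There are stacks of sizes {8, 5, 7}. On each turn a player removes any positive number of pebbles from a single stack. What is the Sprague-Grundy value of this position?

In binary:
  1000  (8)
  0101  (5)
  0111  (7)
  ----
  1010  (10)

10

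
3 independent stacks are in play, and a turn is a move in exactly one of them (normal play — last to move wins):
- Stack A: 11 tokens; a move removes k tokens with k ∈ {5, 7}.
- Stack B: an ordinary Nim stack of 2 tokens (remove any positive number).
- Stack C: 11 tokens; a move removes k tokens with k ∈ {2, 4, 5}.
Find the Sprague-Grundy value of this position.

For stack A, compute g(0), g(1), … with moves {5, 7}:
k:     0  1  2  3  4  5  6  7  8  9 10 11
g(k):  0  0  0  0  0  1  1  1  1  1  2  2
So g(11) = 2.
Stack B is a plain Nim stack of size 2, so its Grundy value is 2.
Grundy values for stack C (subtraction set {2, 4, 5}):
k:     0  1  2  3  4  5  6  7  8  9 10 11
g(k):  0  0  1  1  2  2  3  0  0  1  1  2
So g(11) = 2.
By the Sprague-Grundy theorem, the Grundy value of a sum of independent games is the XOR of the component values.
Combined value = 2 XOR 2 XOR 2 = 2.

2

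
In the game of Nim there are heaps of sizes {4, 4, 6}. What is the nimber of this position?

Nim-sum: 4 XOR 4 XOR 6 = 6.

6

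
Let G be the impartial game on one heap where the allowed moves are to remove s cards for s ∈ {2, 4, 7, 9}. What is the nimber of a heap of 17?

0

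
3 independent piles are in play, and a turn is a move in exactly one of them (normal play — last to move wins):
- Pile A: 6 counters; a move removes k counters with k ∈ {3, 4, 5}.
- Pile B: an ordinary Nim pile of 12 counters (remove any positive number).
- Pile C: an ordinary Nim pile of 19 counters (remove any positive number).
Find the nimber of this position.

29

For pile A, compute g(0), g(1), … with moves {3, 4, 5}:
g(0) = mex{} = 0
g(1) = mex{} = 0
g(2) = mex{} = 0
g(3) = mex{0} = 1
g(4) = mex{0} = 1
g(5) = mex{0} = 1
g(6) = mex{0,1} = 2
So g(6) = 2.
Pile B is a plain Nim pile of size 12, so its Grundy value is 12.
Pile C is a plain Nim pile of size 19, so its Grundy value is 19.
By the Sprague-Grundy theorem, the Grundy value of a sum of independent games is the XOR of the component values.
Combined value = 2 XOR 12 XOR 19 = 29.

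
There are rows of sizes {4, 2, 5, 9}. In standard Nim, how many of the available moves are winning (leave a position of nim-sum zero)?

1

Compute the nim-sum pairwise:
4 ^ 2 = 6
6 ^ 5 = 3
3 ^ 9 = 10
The overall nim-sum is X = 10. A row of size p has a winning move iff p XOR X < p (reduce it to p XOR X).
  4: 4 XOR 10 = 14 ≥ 4 — no move.
  2: 2 XOR 10 = 8 ≥ 2 — no move.
  5: 5 XOR 10 = 15 ≥ 5 — no move.
  9: 9 XOR 10 = 3 < 9 — winning move (to 3).
That gives 1 winning move.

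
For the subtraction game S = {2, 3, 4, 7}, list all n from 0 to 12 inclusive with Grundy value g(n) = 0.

0, 1, 6, 11, 12

Compute g(0), g(1), … for moves {2, 3, 4, 7}:
g(0) = mex{} = 0
g(1) = mex{} = 0
g(2) = mex{0} = 1
g(3) = mex{0} = 1
g(4) = mex{0,1} = 2
g(5) = mex{0,1} = 2
g(6) = mex{1,2} = 0
g(7) = mex{0,1,2} = 3
g(8) = mex{0,2} = 1
g(9) = mex{0,1,2,3} = 4
g(10) = mex{0,1,3} = 2
g(11) = mex{1,2,3,4} = 0
g(12) = mex{1,2,4} = 0
The P-positions (g = 0) in 0..12 are 0, 1, 6, 11, 12.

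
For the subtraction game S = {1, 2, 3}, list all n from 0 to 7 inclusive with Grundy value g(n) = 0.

0, 4

Build the Grundy sequence with g(k) = mex{g(k−s) : s ∈ {1, 2, 3}, s ≤ k}:
g(0) = mex{} = 0
g(1) = mex{0} = 1
g(2) = mex{0,1} = 2
g(3) = mex{0,1,2} = 3
g(4) = mex{1,2,3} = 0
g(5) = mex{0,2,3} = 1
g(6) = mex{0,1,3} = 2
g(7) = mex{0,1,2} = 3
The P-positions (g = 0) in 0..7 are 0, 4.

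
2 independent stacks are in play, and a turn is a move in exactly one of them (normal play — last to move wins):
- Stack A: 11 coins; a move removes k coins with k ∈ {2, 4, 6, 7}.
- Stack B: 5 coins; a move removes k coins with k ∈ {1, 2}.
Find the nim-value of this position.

3

Build the Grundy sequence for stack A with g(k) = mex{g(k−s) : s ∈ {2, 4, 6, 7}, s ≤ k}:
g(0) = mex{} = 0
g(1) = mex{} = 0
g(2) = mex{0} = 1
g(3) = mex{0} = 1
g(4) = mex{0,1} = 2
g(5) = mex{0,1} = 2
g(6) = mex{0,1,2} = 3
g(7) = mex{0,1,2} = 3
g(8) = mex{0,1,2,3} = 4
g(9) = mex{1,2,3} = 0
g(10) = mex{1,2,3,4} = 0
g(11) = mex{0,2,3} = 1
So g(11) = 1.
For stack B, compute g(0), g(1), … with moves {1, 2}:
g(0) = mex{} = 0
g(1) = mex{0} = 1
g(2) = mex{0,1} = 2
g(3) = mex{1,2} = 0
g(4) = mex{0,2} = 1
g(5) = mex{0,1} = 2
So g(5) = 2.
By the Sprague-Grundy theorem, the Grundy value of a sum of independent games is the XOR of the component values.
Combined value = 1 XOR 2 = 3.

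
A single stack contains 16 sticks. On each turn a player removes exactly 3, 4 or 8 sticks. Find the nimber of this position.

1

Grundy values for subtraction set {3, 4, 8}:
k:     0  1  2  3  4  5  6  7  8  9 10 11 12 13 14 15 16
g(k):  0  0  0  1  1  1  2  0  2  3  1  3  0  0  0  1  1
So g(16) = 1.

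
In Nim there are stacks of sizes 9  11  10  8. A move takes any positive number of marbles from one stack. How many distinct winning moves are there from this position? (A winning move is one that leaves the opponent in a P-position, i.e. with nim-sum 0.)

0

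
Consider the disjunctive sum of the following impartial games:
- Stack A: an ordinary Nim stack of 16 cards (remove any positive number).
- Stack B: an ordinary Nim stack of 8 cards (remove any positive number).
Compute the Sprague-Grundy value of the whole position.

24

Stack A is a plain Nim stack of size 16, so its Grundy value is 16.
Stack B is a plain Nim stack of size 8, so its Grundy value is 8.
By the Sprague-Grundy theorem, the Grundy value of a sum of independent games is the XOR of the component values.
Combined value = 16 XOR 8 = 24.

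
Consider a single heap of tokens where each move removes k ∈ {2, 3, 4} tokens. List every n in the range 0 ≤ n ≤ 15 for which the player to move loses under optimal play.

0, 1, 6, 7, 12, 13

Grundy values for subtraction set {2, 3, 4}:
k:     0  1  2  3  4  5  6  7  8  9 10 11 12 13 14 15
g(k):  0  0  1  1  2  2  0  0  1  1  2  2  0  0  1  1
The P-positions (g = 0) in 0..15 are 0, 1, 6, 7, 12, 13.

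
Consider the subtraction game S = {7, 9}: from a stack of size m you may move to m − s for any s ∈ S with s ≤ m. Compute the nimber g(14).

Grundy values for subtraction set {7, 9}:
k:     0  1  2  3  4  5  6  7  8  9 10 11 12 13 14
g(k):  0  0  0  0  0  0  0  1  1  1  1  1  1  1  2
So g(14) = 2.

2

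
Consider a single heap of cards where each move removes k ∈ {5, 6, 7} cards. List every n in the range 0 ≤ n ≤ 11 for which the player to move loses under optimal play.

Grundy values for subtraction set {5, 6, 7}:
k:     0  1  2  3  4  5  6  7  8  9 10 11
g(k):  0  0  0  0  0  1  1  1  1  1  2  2
The P-positions (g = 0) in 0..11 are 0, 1, 2, 3, 4.

0, 1, 2, 3, 4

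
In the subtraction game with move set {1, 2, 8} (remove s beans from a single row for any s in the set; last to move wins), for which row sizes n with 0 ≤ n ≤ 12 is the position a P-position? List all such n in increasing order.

0, 3, 6, 9, 12

Grundy values for subtraction set {1, 2, 8}:
k:     0  1  2  3  4  5  6  7  8  9 10 11 12
g(k):  0  1  2  0  1  2  0  1  2  0  1  2  0
The P-positions (g = 0) in 0..12 are 0, 3, 6, 9, 12.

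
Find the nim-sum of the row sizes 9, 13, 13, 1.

8

Write each in binary and XOR column by column:
  1001  (9)
  1101  (13)
  1101  (13)
  0001  (1)
  ----
  1000  (8)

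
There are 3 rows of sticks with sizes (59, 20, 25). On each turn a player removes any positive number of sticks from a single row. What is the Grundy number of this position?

54

Compute the nim-sum pairwise:
59 ^ 20 = 47
47 ^ 25 = 54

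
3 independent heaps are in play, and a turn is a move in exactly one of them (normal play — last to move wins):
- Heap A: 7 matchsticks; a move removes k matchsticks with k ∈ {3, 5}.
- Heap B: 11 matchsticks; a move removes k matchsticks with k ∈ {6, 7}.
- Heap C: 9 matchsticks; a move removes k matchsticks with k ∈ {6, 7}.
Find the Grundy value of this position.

Build the Grundy sequence for heap A with g(k) = mex{g(k−s) : s ∈ {3, 5}, s ≤ k}:
g(0) = mex{} = 0
g(1) = mex{} = 0
g(2) = mex{} = 0
g(3) = mex{0} = 1
g(4) = mex{0} = 1
g(5) = mex{0} = 1
g(6) = mex{0,1} = 2
g(7) = mex{0,1} = 2
So g(7) = 2.
Build the Grundy sequence for heap B with g(k) = mex{g(k−s) : s ∈ {6, 7}, s ≤ k}:
g(0) = mex{} = 0
g(1) = mex{} = 0
g(2) = mex{} = 0
g(3) = mex{} = 0
g(4) = mex{} = 0
g(5) = mex{} = 0
g(6) = mex{0} = 1
g(7) = mex{0} = 1
g(8) = mex{0} = 1
g(9) = mex{0} = 1
g(10) = mex{0} = 1
g(11) = mex{0} = 1
So g(11) = 1.
For heap C, compute g(0), g(1), … with moves {6, 7}:
g(0) = mex{} = 0
g(1) = mex{} = 0
g(2) = mex{} = 0
g(3) = mex{} = 0
g(4) = mex{} = 0
g(5) = mex{} = 0
g(6) = mex{0} = 1
g(7) = mex{0} = 1
g(8) = mex{0} = 1
g(9) = mex{0} = 1
So g(9) = 1.
The value of a disjunctive sum is the nim-sum of the parts.
Combined value = 2 ⊕ 1 ⊕ 1 = 2.

2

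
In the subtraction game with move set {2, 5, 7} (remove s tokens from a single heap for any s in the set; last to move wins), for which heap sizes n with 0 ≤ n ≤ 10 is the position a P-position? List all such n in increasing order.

0, 1, 4, 10

Build the Grundy sequence with g(k) = mex{g(k−s) : s ∈ {2, 5, 7}, s ≤ k}:
k:     0  1  2  3  4  5  6  7  8  9 10
g(k):  0  0  1  1  0  2  1  3  2  2  0
The P-positions (g = 0) in 0..10 are 0, 1, 4, 10.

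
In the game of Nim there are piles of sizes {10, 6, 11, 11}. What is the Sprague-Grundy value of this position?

12

Bitwise XOR of the heap sizes:
  1010  (10)
  0110  (6)
  1011  (11)
  1011  (11)
  ----
  1100  (12)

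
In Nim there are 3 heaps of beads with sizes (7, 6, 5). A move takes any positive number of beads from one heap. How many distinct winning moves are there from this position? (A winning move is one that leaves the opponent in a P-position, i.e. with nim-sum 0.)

3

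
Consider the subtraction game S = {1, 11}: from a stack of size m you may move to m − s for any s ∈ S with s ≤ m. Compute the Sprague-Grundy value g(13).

1

Build the Grundy sequence with g(k) = mex{g(k−s) : s ∈ {1, 11}, s ≤ k}:
k:     0  1  2  3  4  5  6  7  8  9 10 11 12 13
g(k):  0  1  0  1  0  1  0  1  0  1  0  1  0  1
So g(13) = 1.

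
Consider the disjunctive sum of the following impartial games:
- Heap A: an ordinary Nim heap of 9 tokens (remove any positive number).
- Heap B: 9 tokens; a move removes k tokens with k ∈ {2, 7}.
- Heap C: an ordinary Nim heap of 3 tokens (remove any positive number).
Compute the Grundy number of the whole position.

10

Heap A is a plain Nim heap of size 9, so its Grundy value is 9.
Build the Grundy sequence for heap B with g(k) = mex{g(k−s) : s ∈ {2, 7}, s ≤ k}:
g(0) = mex{} = 0
g(1) = mex{} = 0
g(2) = mex{0} = 1
g(3) = mex{0} = 1
g(4) = mex{1} = 0
g(5) = mex{1} = 0
g(6) = mex{0} = 1
g(7) = mex{0} = 1
g(8) = mex{0,1} = 2
g(9) = mex{1} = 0
So g(9) = 0.
Heap C is a plain Nim heap of size 3, so its Grundy value is 3.
The value of a disjunctive sum is the nim-sum of the parts.
Combined value = 9 ⊕ 0 ⊕ 3 = 10.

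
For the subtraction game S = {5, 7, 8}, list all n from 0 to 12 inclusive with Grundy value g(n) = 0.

0, 1, 2, 3, 4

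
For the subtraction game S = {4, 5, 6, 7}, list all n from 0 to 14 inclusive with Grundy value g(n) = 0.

0, 1, 2, 3, 11, 12, 13, 14

Grundy values for subtraction set {4, 5, 6, 7}:
k:     0  1  2  3  4  5  6  7  8  9 10 11 12 13 14
g(k):  0  0  0  0  1  1  1  1  2  2  2  0  0  0  0
The P-positions (g = 0) in 0..14 are 0, 1, 2, 3, 11, 12, 13, 14.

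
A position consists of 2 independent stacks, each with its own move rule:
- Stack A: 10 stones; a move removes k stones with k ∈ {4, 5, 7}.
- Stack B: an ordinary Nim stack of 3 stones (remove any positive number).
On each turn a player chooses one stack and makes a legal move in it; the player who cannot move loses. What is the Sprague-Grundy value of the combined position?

1

Build the Grundy sequence for stack A with g(k) = mex{g(k−s) : s ∈ {4, 5, 7}, s ≤ k}:
g(0) = mex{} = 0
g(1) = mex{} = 0
g(2) = mex{} = 0
g(3) = mex{} = 0
g(4) = mex{0} = 1
g(5) = mex{0} = 1
g(6) = mex{0} = 1
g(7) = mex{0} = 1
g(8) = mex{0,1} = 2
g(9) = mex{0,1} = 2
g(10) = mex{0,1} = 2
So g(10) = 2.
Stack B is a plain Nim stack of size 3, so its Grundy value is 3.
The value of a disjunctive sum is the nim-sum of the parts.
Combined value = 2 ⊕ 3 = 1.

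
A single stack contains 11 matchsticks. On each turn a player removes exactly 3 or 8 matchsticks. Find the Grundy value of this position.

0

Grundy values for subtraction set {3, 8}:
g(0) = mex{} = 0
g(1) = mex{} = 0
g(2) = mex{} = 0
g(3) = mex{0} = 1
g(4) = mex{0} = 1
g(5) = mex{0} = 1
g(6) = mex{1} = 0
g(7) = mex{1} = 0
g(8) = mex{0,1} = 2
g(9) = mex{0} = 1
g(10) = mex{0} = 1
g(11) = mex{1,2} = 0
So g(11) = 0.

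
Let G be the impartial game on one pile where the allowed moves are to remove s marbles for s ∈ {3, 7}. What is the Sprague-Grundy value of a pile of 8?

Grundy values for subtraction set {3, 7}:
k:     0  1  2  3  4  5  6  7  8
g(k):  0  0  0  1  1  1  0  2  2
So g(8) = 2.

2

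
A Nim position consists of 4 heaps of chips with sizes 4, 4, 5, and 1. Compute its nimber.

Compute the nim-sum pairwise:
4 XOR 4 = 0
0 XOR 5 = 5
5 XOR 1 = 4

4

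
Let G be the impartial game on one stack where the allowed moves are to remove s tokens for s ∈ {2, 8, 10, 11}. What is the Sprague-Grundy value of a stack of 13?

Build the Grundy sequence with g(k) = mex{g(k−s) : s ∈ {2, 8, 10, 11}, s ≤ k}:
k:     0  1  2  3  4  5  6  7  8  9 10 11 12 13
g(k):  0  0  1  1  0  0  1  1  2  2  3  3  2  2
So g(13) = 2.

2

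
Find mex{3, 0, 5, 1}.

2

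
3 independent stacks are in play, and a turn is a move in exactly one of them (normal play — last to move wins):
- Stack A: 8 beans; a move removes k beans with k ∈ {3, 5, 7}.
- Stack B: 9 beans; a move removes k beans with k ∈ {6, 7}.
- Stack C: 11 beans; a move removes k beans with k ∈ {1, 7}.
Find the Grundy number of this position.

For stack A, compute g(0), g(1), … with moves {3, 5, 7}:
k:     0  1  2  3  4  5  6  7  8
g(k):  0  0  0  1  1  1  2  2  2
So g(8) = 2.
For stack B, compute g(0), g(1), … with moves {6, 7}:
k:     0  1  2  3  4  5  6  7  8  9
g(k):  0  0  0  0  0  0  1  1  1  1
So g(9) = 1.
Grundy values for stack C (subtraction set {1, 7}):
k:     0  1  2  3  4  5  6  7  8  9 10 11
g(k):  0  1  0  1  0  1  0  1  0  1  0  1
So g(11) = 1.
By the Sprague-Grundy theorem, the Grundy value of a sum of independent games is the XOR of the component values.
Combined value = 2 ⊕ 1 ⊕ 1 = 2.

2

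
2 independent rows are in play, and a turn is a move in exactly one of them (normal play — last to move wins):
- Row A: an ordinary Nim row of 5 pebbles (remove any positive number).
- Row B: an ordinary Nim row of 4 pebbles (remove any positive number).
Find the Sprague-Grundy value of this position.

Row A is a plain Nim row of size 5, so its Grundy value is 5.
Row B is a plain Nim row of size 4, so its Grundy value is 4.
The value of a disjunctive sum is the nim-sum of the parts.
Combined value = 5 ⊕ 4 = 1.

1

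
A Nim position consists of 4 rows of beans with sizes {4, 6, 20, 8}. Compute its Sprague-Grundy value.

In binary:
  00100  (4)
  00110  (6)
  10100  (20)
  01000  (8)
  -----
  11110  (30)

30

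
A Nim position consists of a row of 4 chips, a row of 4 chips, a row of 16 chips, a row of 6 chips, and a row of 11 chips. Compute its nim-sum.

29

Compute the nim-sum pairwise:
4 ^ 4 = 0
0 ^ 16 = 16
16 ^ 6 = 22
22 ^ 11 = 29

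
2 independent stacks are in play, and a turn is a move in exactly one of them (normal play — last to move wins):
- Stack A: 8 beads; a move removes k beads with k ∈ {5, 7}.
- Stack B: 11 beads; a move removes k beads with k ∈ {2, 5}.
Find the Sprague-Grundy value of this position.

1

Build the Grundy sequence for stack A with g(k) = mex{g(k−s) : s ∈ {5, 7}, s ≤ k}:
k:     0  1  2  3  4  5  6  7  8
g(k):  0  0  0  0  0  1  1  1  1
So g(8) = 1.
Grundy values for stack B (subtraction set {2, 5}):
g(0) = mex{} = 0
g(1) = mex{} = 0
g(2) = mex{0} = 1
g(3) = mex{0} = 1
g(4) = mex{1} = 0
g(5) = mex{0,1} = 2
g(6) = mex{0} = 1
g(7) = mex{1,2} = 0
g(8) = mex{1} = 0
g(9) = mex{0} = 1
g(10) = mex{0,2} = 1
g(11) = mex{1} = 0
So g(11) = 0.
The value of a disjunctive sum is the nim-sum of the parts.
Combined value = 1 ⊕ 0 = 1.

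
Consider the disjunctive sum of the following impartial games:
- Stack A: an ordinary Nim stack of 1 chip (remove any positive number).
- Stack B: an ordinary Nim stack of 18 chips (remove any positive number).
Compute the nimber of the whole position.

19

Stack A is a plain Nim stack of size 1, so its Grundy value is 1.
Stack B is a plain Nim stack of size 18, so its Grundy value is 18.
The value of a disjunctive sum is the nim-sum of the parts.
Combined value = 1 XOR 18 = 19.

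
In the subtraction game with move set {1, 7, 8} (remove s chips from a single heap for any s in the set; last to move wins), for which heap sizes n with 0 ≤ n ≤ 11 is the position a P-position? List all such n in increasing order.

0, 2, 4, 6

Grundy values for subtraction set {1, 7, 8}:
g(0) = mex{} = 0
g(1) = mex{0} = 1
g(2) = mex{1} = 0
g(3) = mex{0} = 1
g(4) = mex{1} = 0
g(5) = mex{0} = 1
g(6) = mex{1} = 0
g(7) = mex{0} = 1
g(8) = mex{0,1} = 2
g(9) = mex{0,1,2} = 3
g(10) = mex{0,1,3} = 2
g(11) = mex{0,1,2} = 3
The P-positions (g = 0) in 0..11 are 0, 2, 4, 6.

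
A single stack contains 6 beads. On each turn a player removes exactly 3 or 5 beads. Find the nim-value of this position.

2

Compute g(0), g(1), … for moves {3, 5}:
g(0) = mex{} = 0
g(1) = mex{} = 0
g(2) = mex{} = 0
g(3) = mex{0} = 1
g(4) = mex{0} = 1
g(5) = mex{0} = 1
g(6) = mex{0,1} = 2
So g(6) = 2.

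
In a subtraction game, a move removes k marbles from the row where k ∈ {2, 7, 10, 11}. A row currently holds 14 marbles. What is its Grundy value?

Grundy values for subtraction set {2, 7, 10, 11}:
g(0) = mex{} = 0
g(1) = mex{} = 0
g(2) = mex{0} = 1
g(3) = mex{0} = 1
g(4) = mex{1} = 0
g(5) = mex{1} = 0
g(6) = mex{0} = 1
g(7) = mex{0} = 1
g(8) = mex{0,1} = 2
g(9) = mex{1} = 0
g(10) = mex{0,1,2} = 3
g(11) = mex{0} = 1
g(12) = mex{0,1,3} = 2
g(13) = mex{1} = 0
g(14) = mex{0,1,2} = 3
So g(14) = 3.

3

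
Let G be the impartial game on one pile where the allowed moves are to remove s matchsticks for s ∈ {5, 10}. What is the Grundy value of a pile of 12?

Compute g(0), g(1), … for moves {5, 10}:
k:     0  1  2  3  4  5  6  7  8  9 10 11 12
g(k):  0  0  0  0  0  1  1  1  1  1  2  2  2
So g(12) = 2.

2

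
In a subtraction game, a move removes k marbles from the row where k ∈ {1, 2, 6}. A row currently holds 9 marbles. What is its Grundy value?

Build the Grundy sequence with g(k) = mex{g(k−s) : s ∈ {1, 2, 6}, s ≤ k}:
k:     0  1  2  3  4  5  6  7  8  9
g(k):  0  1  2  0  1  2  3  0  1  2
So g(9) = 2.

2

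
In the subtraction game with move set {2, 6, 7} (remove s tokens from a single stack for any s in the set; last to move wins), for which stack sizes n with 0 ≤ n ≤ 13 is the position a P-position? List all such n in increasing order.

0, 1, 4, 5, 9, 13

Compute g(0), g(1), … for moves {2, 6, 7}:
k:     0  1  2  3  4  5  6  7  8  9 10 11 12 13
g(k):  0  0  1  1  0  0  1  1  2  0  3  1  2  0
The P-positions (g = 0) in 0..13 are 0, 1, 4, 5, 9, 13.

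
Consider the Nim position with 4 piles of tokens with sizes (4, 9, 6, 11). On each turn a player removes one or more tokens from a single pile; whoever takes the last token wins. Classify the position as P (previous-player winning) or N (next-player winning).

Bitwise XOR of the heap sizes:
  0100  (4)
  1001  (9)
  0110  (6)
  1011  (11)
  ----
  0000  (0)
The nim-sum is 0, so this is a P-position: the player to move is in a losing position under optimal play.

P-position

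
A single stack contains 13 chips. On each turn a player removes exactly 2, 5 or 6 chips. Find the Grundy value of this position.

Grundy values for subtraction set {2, 5, 6}:
k:     0  1  2  3  4  5  6  7  8  9 10 11 12 13
g(k):  0  0  1  1  0  2  1  3  0  2  1  0  0  1
So g(13) = 1.

1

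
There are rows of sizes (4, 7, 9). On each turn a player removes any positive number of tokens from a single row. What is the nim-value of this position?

Nim-sum: 4 XOR 7 XOR 9 = 10.

10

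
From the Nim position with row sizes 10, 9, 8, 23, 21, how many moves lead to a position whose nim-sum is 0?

3

Compute the nim-sum pairwise:
10 ^ 9 = 3
3 ^ 8 = 11
11 ^ 23 = 28
28 ^ 21 = 9
The overall nim-sum is X = 9. A row of size p has a winning move iff p XOR X < p (reduce it to p XOR X).
  10: 10 XOR 9 = 3 < 10 — winning move (to 3).
  9: 9 XOR 9 = 0 < 9 — winning move (to 0).
  8: 8 XOR 9 = 1 < 8 — winning move (to 1).
  23: 23 XOR 9 = 30 ≥ 23 — no move.
  21: 21 XOR 9 = 28 ≥ 21 — no move.
That gives 3 winning moves.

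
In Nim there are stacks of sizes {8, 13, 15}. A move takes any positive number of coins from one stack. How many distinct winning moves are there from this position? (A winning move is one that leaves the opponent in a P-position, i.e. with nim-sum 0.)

Compute the nim-sum pairwise:
8 XOR 13 = 5
5 XOR 15 = 10
The overall nim-sum is X = 10. A stack of size p has a winning move iff p XOR X < p (reduce it to p XOR X).
  8: 8 XOR 10 = 2 < 8 — winning move (to 2).
  13: 13 XOR 10 = 7 < 13 — winning move (to 7).
  15: 15 XOR 10 = 5 < 15 — winning move (to 5).
That gives 3 winning moves.

3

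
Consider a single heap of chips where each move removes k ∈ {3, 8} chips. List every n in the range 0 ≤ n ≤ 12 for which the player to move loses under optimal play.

0, 1, 2, 6, 7, 11, 12

Compute g(0), g(1), … for moves {3, 8}:
k:     0  1  2  3  4  5  6  7  8  9 10 11 12
g(k):  0  0  0  1  1  1  0  0  2  1  1  0  0
The P-positions (g = 0) in 0..12 are 0, 1, 2, 6, 7, 11, 12.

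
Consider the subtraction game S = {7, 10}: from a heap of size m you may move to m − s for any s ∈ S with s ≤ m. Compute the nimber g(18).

0

Grundy values for subtraction set {7, 10}:
k:     0  1  2  3  4  5  6  7  8  9 10 11 12 13 14 15 16 17 18
g(k):  0  0  0  0  0  0  0  1  1  1  1  1  1  1  2  2  2  0  0
So g(18) = 0.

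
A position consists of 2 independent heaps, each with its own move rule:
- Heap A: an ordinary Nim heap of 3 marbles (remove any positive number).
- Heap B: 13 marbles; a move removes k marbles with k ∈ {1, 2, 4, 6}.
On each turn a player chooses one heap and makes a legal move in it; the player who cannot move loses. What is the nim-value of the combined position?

Heap A is a plain Nim heap of size 3, so its Grundy value is 3.
Build the Grundy sequence for heap B with g(k) = mex{g(k−s) : s ∈ {1, 2, 4, 6}, s ≤ k}:
k:     0  1  2  3  4  5  6  7  8  9 10 11 12 13
g(k):  0  1  2  0  1  2  3  4  0  1  2  0  1  2
So g(13) = 2.
By the Sprague-Grundy theorem, the Grundy value of a sum of independent games is the XOR of the component values.
Combined value = 3 ⊕ 2 = 1.

1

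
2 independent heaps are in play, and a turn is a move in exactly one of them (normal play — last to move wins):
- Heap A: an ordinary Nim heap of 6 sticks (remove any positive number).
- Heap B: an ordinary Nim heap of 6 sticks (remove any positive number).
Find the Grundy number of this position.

0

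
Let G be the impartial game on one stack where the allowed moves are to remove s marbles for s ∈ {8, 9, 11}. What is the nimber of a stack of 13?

Build the Grundy sequence with g(k) = mex{g(k−s) : s ∈ {8, 9, 11}, s ≤ k}:
g(0) = mex{} = 0
g(1) = mex{} = 0
g(2) = mex{} = 0
g(3) = mex{} = 0
g(4) = mex{} = 0
g(5) = mex{} = 0
g(6) = mex{} = 0
g(7) = mex{} = 0
g(8) = mex{0} = 1
g(9) = mex{0} = 1
g(10) = mex{0} = 1
g(11) = mex{0} = 1
g(12) = mex{0} = 1
g(13) = mex{0} = 1
So g(13) = 1.

1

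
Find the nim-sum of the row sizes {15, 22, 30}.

In binary:
  01111  (15)
  10110  (22)
  11110  (30)
  -----
  00111  (7)

7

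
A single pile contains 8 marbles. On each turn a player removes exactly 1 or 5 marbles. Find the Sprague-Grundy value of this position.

0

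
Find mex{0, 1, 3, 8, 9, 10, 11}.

2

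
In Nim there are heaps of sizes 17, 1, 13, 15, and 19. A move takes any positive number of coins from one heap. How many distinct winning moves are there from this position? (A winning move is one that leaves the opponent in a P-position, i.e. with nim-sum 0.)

Nim-sum: 17 XOR 1 XOR 13 XOR 15 XOR 19 = 1.
The overall nim-sum is X = 1. A heap of size p has a winning move iff p XOR X < p (reduce it to p XOR X).
  17: 17 XOR 1 = 16 < 17 — winning move (to 16).
  1: 1 XOR 1 = 0 < 1 — winning move (to 0).
  13: 13 XOR 1 = 12 < 13 — winning move (to 12).
  15: 15 XOR 1 = 14 < 15 — winning move (to 14).
  19: 19 XOR 1 = 18 < 19 — winning move (to 18).
That gives 5 winning moves.

5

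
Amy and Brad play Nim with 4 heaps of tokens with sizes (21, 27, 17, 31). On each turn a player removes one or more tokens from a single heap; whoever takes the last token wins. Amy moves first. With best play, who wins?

Bitwise XOR of the heap sizes:
  10101  (21)
  11011  (27)
  10001  (17)
  11111  (31)
  -----
  00000  (0)
The nim-sum is 0, so this is a P-position: the player to move is in a losing position under optimal play; Amy is about to move from it and so loses — Brad wins.

Brad wins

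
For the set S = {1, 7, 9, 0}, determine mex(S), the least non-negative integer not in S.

The values 0, 1 are all present; 2 is the first non-negative integer missing from the set.

2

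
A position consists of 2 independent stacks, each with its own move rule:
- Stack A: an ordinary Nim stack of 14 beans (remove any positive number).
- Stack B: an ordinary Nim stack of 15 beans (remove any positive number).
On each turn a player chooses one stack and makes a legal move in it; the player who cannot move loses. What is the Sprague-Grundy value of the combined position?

1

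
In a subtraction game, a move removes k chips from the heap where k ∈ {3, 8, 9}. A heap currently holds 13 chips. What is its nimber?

Build the Grundy sequence with g(k) = mex{g(k−s) : s ∈ {3, 8, 9}, s ≤ k}:
g(0) = mex{} = 0
g(1) = mex{} = 0
g(2) = mex{} = 0
g(3) = mex{0} = 1
g(4) = mex{0} = 1
g(5) = mex{0} = 1
g(6) = mex{1} = 0
g(7) = mex{1} = 0
g(8) = mex{0,1} = 2
g(9) = mex{0} = 1
g(10) = mex{0} = 1
g(11) = mex{0,1,2} = 3
g(12) = mex{1} = 0
g(13) = mex{1} = 0
So g(13) = 0.

0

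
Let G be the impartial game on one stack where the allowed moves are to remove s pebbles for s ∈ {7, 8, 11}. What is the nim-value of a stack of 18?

Compute g(0), g(1), … for moves {7, 8, 11}:
k:     0  1  2  3  4  5  6  7  8  9 10 11 12 13 14 15 16 17 18
g(k):  0  0  0  0  0  0  0  1  1  1  1  1  1  1  2  2  2  2  0
So g(18) = 0.

0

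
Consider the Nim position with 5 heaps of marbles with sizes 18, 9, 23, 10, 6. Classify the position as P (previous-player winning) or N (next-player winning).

P-position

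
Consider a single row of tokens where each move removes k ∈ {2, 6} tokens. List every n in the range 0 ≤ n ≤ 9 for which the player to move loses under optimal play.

Build the Grundy sequence with g(k) = mex{g(k−s) : s ∈ {2, 6}, s ≤ k}:
g(0) = mex{} = 0
g(1) = mex{} = 0
g(2) = mex{0} = 1
g(3) = mex{0} = 1
g(4) = mex{1} = 0
g(5) = mex{1} = 0
g(6) = mex{0} = 1
g(7) = mex{0} = 1
g(8) = mex{1} = 0
g(9) = mex{1} = 0
The P-positions (g = 0) in 0..9 are 0, 1, 4, 5, 8, 9.

0, 1, 4, 5, 8, 9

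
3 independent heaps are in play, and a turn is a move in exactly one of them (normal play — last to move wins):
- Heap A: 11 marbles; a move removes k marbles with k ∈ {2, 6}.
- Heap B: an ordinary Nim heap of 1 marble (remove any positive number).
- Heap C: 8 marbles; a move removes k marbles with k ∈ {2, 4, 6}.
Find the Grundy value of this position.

0

Build the Grundy sequence for heap A with g(k) = mex{g(k−s) : s ∈ {2, 6}, s ≤ k}:
k:     0  1  2  3  4  5  6  7  8  9 10 11
g(k):  0  0  1  1  0  0  1  1  0  0  1  1
So g(11) = 1.
Heap B is a plain Nim heap of size 1, so its Grundy value is 1.
For heap C, compute g(0), g(1), … with moves {2, 4, 6}:
g(0) = mex{} = 0
g(1) = mex{} = 0
g(2) = mex{0} = 1
g(3) = mex{0} = 1
g(4) = mex{0,1} = 2
g(5) = mex{0,1} = 2
g(6) = mex{0,1,2} = 3
g(7) = mex{0,1,2} = 3
g(8) = mex{1,2,3} = 0
So g(8) = 0.
By the Sprague-Grundy theorem, the Grundy value of a sum of independent games is the XOR of the component values.
Combined value = 1 XOR 1 XOR 0 = 0.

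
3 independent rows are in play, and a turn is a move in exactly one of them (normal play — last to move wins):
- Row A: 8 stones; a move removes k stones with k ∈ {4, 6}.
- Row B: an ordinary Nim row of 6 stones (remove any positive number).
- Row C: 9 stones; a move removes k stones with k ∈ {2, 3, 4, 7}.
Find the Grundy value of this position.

0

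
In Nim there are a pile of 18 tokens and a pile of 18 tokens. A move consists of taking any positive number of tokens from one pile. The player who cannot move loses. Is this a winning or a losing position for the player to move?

Nim-sum: 18 XOR 18 = 0.
The nim-sum is 0, so this is a P-position: the player to move is in a losing position under optimal play.

Losing position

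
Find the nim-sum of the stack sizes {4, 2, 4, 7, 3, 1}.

7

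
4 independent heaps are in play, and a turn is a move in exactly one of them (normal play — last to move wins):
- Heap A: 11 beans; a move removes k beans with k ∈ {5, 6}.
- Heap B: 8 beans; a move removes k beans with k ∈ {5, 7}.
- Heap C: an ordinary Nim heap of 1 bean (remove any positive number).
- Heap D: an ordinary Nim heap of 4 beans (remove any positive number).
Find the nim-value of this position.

4

For heap A, compute g(0), g(1), … with moves {5, 6}:
k:     0  1  2  3  4  5  6  7  8  9 10 11
g(k):  0  0  0  0  0  1  1  1  1  1  2  0
So g(11) = 0.
Build the Grundy sequence for heap B with g(k) = mex{g(k−s) : s ∈ {5, 7}, s ≤ k}:
g(0) = mex{} = 0
g(1) = mex{} = 0
g(2) = mex{} = 0
g(3) = mex{} = 0
g(4) = mex{} = 0
g(5) = mex{0} = 1
g(6) = mex{0} = 1
g(7) = mex{0} = 1
g(8) = mex{0} = 1
So g(8) = 1.
Heap C is a plain Nim heap of size 1, so its Grundy value is 1.
Heap D is a plain Nim heap of size 4, so its Grundy value is 4.
The value of a disjunctive sum is the nim-sum of the parts.
Combined value = 0 XOR 1 XOR 1 XOR 4 = 4.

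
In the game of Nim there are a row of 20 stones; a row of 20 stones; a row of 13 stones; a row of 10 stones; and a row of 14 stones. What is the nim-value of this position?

9

Bitwise XOR of the heap sizes:
  10100  (20)
  10100  (20)
  01101  (13)
  01010  (10)
  01110  (14)
  -----
  01001  (9)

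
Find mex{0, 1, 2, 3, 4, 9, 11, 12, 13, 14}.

The values 0, 1, 2, 3, 4 are all present; 5 is the first non-negative integer missing from the set.

5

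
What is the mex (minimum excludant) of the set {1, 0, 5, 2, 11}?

3

The values 0, 1, 2 are all present; 3 is the first non-negative integer missing from the set.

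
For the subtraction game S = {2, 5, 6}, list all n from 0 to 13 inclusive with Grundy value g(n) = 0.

0, 1, 4, 8, 11, 12

Compute g(0), g(1), … for moves {2, 5, 6}:
k:     0  1  2  3  4  5  6  7  8  9 10 11 12 13
g(k):  0  0  1  1  0  2  1  3  0  2  1  0  0  1
The P-positions (g = 0) in 0..13 are 0, 1, 4, 8, 11, 12.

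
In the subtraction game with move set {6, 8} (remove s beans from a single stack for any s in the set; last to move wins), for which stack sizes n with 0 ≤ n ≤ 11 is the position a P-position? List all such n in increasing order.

Grundy values for subtraction set {6, 8}:
g(0) = mex{} = 0
g(1) = mex{} = 0
g(2) = mex{} = 0
g(3) = mex{} = 0
g(4) = mex{} = 0
g(5) = mex{} = 0
g(6) = mex{0} = 1
g(7) = mex{0} = 1
g(8) = mex{0} = 1
g(9) = mex{0} = 1
g(10) = mex{0} = 1
g(11) = mex{0} = 1
The P-positions (g = 0) in 0..11 are 0, 1, 2, 3, 4, 5.

0, 1, 2, 3, 4, 5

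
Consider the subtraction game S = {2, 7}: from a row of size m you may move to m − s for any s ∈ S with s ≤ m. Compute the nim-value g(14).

0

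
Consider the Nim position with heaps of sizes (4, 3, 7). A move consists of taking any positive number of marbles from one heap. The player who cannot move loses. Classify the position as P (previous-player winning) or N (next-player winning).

P-position

In binary:
  100  (4)
  011  (3)
  111  (7)
  ---
  000  (0)
The nim-sum is 0, so this is a P-position: the player to move is in a losing position under optimal play.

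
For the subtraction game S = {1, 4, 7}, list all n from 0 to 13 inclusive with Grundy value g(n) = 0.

Grundy values for subtraction set {1, 4, 7}:
k:     0  1  2  3  4  5  6  7  8  9 10 11 12 13
g(k):  0  1  0  1  2  0  1  2  0  1  0  1  2  0
The P-positions (g = 0) in 0..13 are 0, 2, 5, 8, 10, 13.

0, 2, 5, 8, 10, 13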